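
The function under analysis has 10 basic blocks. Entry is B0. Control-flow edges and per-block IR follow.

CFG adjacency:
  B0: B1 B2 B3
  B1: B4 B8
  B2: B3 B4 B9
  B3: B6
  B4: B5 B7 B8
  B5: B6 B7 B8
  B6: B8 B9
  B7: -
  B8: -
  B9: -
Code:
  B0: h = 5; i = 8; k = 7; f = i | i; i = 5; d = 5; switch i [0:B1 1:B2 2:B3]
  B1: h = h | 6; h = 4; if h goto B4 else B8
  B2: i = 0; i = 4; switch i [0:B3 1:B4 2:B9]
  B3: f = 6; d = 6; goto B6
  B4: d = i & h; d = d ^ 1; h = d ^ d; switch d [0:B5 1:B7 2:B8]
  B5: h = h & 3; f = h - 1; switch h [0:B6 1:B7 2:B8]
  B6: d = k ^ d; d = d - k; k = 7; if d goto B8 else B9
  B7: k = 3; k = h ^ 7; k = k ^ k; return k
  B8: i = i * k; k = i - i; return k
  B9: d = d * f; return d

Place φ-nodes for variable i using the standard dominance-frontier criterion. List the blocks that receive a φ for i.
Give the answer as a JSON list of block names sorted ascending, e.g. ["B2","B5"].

Answer: ["B3", "B4", "B6", "B8", "B9"]

Derivation:
idom tree: B1←B0 B2←B0 B3←B0 B4←B0 B5←B4 B6←B0 B7←B4 B8←B0 B9←B0
Dom∩ at merges:
  B3: preds {B0,B2}: {B0} ∩ {B0,B2} = {B0}; idom=B0
  B4: preds {B1,B2}: {B0,B1} ∩ {B0,B2} = {B0}; idom=B0
  B6: preds {B3,B5}: {B0,B3} ∩ {B0,B4,B5} = {B0}; idom=B0
  B7: preds {B4,B5}: {B0,B4} ∩ {B0,B4,B5} = {B0,B4}; idom=B4
  B8: preds {B1,B4,B5,B6}: {B0,B1} ∩ {B0,B4} ∩ {B0,B4,B5} ∩ {B0,B6} = {B0}; idom=B0
  B9: preds {B2,B6}: {B0,B2} ∩ {B0,B6} = {B0}; idom=B0

DF derivation:
  join B3 pred B0: · stop@B0
  join B3 pred B2: B2 stop@B0
  join B4 pred B1: B1 stop@B0
  join B4 pred B2: B2 stop@B0
  join B6 pred B3: B3 stop@B0
  join B6 pred B5: B5→B4 stop@B0
  join B7 pred B4: · stop@B4
  join B7 pred B5: B5 stop@B4
  join B8 pred B1: B1 stop@B0
  join B8 pred B4: B4 stop@B0
  join B8 pred B5: B5→B4 stop@B0
  join B8 pred B6: B6 stop@B0
  join B9 pred B2: B2 stop@B0
  join B9 pred B6: B6 stop@B0
  B0: DF=∅
  B1: DF={B4,B8}
  B2: DF={B3,B4,B9}
  B3: DF={B6}
  B4: DF={B6,B8}
  B5: DF={B6,B7,B8}
  B6: DF={B8,B9}
  B7: DF=∅
  B8: DF=∅
  B9: DF=∅

φ for i: defs {B0,B2,B8}
  DF⁺ = {B3,B4,B6,B8,B9}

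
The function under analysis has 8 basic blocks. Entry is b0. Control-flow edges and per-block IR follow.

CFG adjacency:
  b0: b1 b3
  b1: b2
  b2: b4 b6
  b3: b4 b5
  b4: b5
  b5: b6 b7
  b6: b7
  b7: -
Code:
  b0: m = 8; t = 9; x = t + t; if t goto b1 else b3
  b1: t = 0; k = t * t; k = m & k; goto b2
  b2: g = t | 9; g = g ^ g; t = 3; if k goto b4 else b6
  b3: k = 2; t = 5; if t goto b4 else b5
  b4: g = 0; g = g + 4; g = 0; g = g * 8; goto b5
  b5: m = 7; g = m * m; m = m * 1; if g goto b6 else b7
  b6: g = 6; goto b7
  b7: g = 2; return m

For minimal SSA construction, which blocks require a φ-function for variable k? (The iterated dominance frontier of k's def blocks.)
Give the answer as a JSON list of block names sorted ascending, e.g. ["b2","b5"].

Answer: ["b4", "b5", "b6", "b7"]

Derivation:
idom tree: b1←b0 b2←b1 b3←b0 b4←b0 b5←b0 b6←b0 b7←b0
Dom at joins:
  b4: preds {b2,b3}: {b0,b1,b2} ∩ {b0,b3} = {b0}; idom=b0
  b5: preds {b3,b4}: {b0,b3} ∩ {b0,b4} = {b0}; idom=b0
  b6: preds {b2,b5}: {b0,b1,b2} ∩ {b0,b5} = {b0}; idom=b0
  b7: preds {b5,b6}: {b0,b5} ∩ {b0,b6} = {b0}; idom=b0

Frontier:
  b4←b2: walk b2→b1 to b0
  b4←b3: walk b3 to b0
  b5←b3: walk b3 to b0
  b5←b4: walk b4 to b0
  b6←b2: walk b2→b1 to b0
  b6←b5: walk b5 to b0
  b7←b5: walk b5 to b0
  b7←b6: walk b6 to b0
  b0 → ∅
  b1 → {b4,b6}
  b2 → {b4,b6}
  b3 → {b4,b5}
  b4 → {b5}
  b5 → {b6,b7}
  b6 → {b7}
  b7 → ∅

φ for k: defs {b1,b3}
  DF⁺ = {b4,b5,b6,b7}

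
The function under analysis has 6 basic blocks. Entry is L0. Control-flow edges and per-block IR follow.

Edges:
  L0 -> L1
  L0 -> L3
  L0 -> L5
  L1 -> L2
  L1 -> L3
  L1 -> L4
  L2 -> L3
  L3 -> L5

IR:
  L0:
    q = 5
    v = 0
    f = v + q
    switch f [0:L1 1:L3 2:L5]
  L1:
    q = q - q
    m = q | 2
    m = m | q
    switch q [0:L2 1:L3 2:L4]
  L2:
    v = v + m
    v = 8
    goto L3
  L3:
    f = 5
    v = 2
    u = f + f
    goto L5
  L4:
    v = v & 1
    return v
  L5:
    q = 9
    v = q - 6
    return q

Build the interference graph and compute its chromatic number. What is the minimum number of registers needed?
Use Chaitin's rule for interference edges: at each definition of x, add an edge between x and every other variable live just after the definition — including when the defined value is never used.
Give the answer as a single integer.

Per-block:
  L0 def {f,q,v} use ∅
  L1 def {m,q} use {q}
  L2 def {v} use {m,v}
  L3 def {f,u,v} use ∅
  L4 def {v} use {v}
  L5 def {q,v} use ∅

Liveness:
  L0: in=∅ out={q,v}
  L1: in={q,v} out={m,v}
  L2: in={m,v} out=∅
  L3: in=∅ out=∅
  L4: in={v} out=∅
  L5: in=∅ out=∅

Interference:
  f: {q,v}
  m: {q,v}
  q: {f,m,v}
  u: ∅
  v: {f,m,q}

Registers:
  lower bound: {f,q,v} mutually conflict ⇒ χ ≥ 3
  assign f→r2 m→r2 q→r0 u→r0 v→r1 — no edge inside a register ⇒ χ ≤ 3
  χ = 3

Answer: 3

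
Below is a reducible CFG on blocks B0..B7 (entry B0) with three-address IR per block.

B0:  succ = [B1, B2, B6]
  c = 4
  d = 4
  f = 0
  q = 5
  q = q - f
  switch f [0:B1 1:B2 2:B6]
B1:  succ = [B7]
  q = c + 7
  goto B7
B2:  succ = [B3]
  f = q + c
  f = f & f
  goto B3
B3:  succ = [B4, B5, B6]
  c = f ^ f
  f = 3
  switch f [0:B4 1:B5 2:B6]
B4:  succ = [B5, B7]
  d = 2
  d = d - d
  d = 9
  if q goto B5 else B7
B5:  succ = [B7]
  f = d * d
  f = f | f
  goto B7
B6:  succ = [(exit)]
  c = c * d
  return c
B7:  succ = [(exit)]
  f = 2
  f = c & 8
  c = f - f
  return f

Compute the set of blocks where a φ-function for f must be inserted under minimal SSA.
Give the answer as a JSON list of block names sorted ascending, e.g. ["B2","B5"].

idom tree: B1←B0 B2←B0 B3←B2 B4←B3 B5←B3 B6←B0 B7←B0
Dom at joins:
  B5: preds {B3,B4}: {B0,B2,B3} ∩ {B0,B2,B3,B4} = {B0,B2,B3}; idom=B3
  B6: preds {B0,B3}: {B0} ∩ {B0,B2,B3} = {B0}; idom=B0
  B7: preds {B1,B4,B5}: {B0,B1} ∩ {B0,B2,B3,B4} ∩ {B0,B2,B3,B5} = {B0}; idom=B0

Frontier:
  B5←B3: walk · to B3
  B5←B4: walk B4 to B3
  B6←B0: walk · to B0
  B6←B3: walk B3→B2 to B0
  B7←B1: walk B1 to B0
  B7←B4: walk B4→B3→B2 to B0
  B7←B5: walk B5→B3→B2 to B0
  DF(B0)=∅
  DF(B1)={B7}
  DF(B2)={B6,B7}
  DF(B3)={B6,B7}
  DF(B4)={B5,B7}
  DF(B5)={B7}
  DF(B6)=∅
  DF(B7)=∅

φ for f: defs {B0,B2,B3,B5,B7}
  DF⁺ = {B6,B7}

Answer: ["B6", "B7"]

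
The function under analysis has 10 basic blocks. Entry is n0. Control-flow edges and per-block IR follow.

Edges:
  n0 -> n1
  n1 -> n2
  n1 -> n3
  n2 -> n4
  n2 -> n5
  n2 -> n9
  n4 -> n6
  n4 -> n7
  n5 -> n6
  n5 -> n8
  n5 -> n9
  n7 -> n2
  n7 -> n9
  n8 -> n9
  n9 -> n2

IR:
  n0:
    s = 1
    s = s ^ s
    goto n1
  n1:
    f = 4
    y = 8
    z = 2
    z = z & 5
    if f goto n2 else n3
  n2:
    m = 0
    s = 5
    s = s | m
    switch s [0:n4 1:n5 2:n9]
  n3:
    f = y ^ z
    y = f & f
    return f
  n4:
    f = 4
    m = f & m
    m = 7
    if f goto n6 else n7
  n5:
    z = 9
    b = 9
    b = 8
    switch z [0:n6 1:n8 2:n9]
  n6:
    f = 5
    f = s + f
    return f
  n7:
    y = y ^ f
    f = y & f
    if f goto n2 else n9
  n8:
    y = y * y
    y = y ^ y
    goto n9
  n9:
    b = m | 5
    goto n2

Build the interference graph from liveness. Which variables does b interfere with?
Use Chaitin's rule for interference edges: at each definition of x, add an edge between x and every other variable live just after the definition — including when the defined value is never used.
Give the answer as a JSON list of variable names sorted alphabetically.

def/use:
  n0 def {s} use ∅
  n1 def {f,y,z} use ∅
  n2 def {m,s} use ∅
  n3 def {f,y} use {y,z}
  n4 def {f,m} use {m}
  n5 def {b,z} use ∅
  n6 def {f} use {s}
  n7 def {f,y} use {f,y}
  n8 def {y} use {y}
  n9 def {b} use {m}

Backward fixpoint:
  n0 li=∅ lo=∅
  n1 li=∅ lo={y,z}
  n2 li={y} lo={m,s,y}
  n3 li={y,z} lo=∅
  n4 li={m,s,y} lo={f,m,s,y}
  n5 li={m,s,y} lo={m,s,y}
  n6 li={s} lo=∅
  n7 li={f,m,y} lo={m,y}
  n8 li={m,y} lo={m,y}
  n9 li={m,y} lo={y}

Interference:
  b↔{m,s,y,z}
  f↔{m,s,y,z}
  m↔{b,f,s,y,z}
  s↔{b,f,m,y,z}
  y↔{b,f,m,s,z}
  z↔{b,f,m,s,y}

N(b) = ["m", "s", "y", "z"]

Answer: ["m", "s", "y", "z"]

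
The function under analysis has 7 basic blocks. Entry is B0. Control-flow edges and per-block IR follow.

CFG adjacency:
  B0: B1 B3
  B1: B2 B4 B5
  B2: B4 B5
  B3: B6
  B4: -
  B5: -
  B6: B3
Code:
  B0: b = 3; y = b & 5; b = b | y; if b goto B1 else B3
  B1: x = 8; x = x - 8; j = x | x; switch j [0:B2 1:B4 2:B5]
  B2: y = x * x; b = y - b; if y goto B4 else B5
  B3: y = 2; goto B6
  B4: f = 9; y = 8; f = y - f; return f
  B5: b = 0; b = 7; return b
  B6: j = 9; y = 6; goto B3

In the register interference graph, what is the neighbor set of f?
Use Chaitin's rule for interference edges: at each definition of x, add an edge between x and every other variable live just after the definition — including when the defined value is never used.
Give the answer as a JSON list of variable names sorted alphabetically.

Answer: ["y"]

Working:
Block summaries:
  B0 def {b,y} use ∅
  B1 def {j,x} use ∅
  B2 def {b,y} use {b,x}
  B3 def {y} use ∅
  B4 def {f,y} use ∅
  B5 def {b} use ∅
  B6 def {j,y} use ∅

Liveness:
  live B0: ∅→{b}
  live B1: {b}→{b,x}
  live B2: {b,x}→∅
  live B3: ∅→∅
  live B4: ∅→∅
  live B5: ∅→∅
  live B6: ∅→∅

Interference:
  b: {j,x,y}
  f: {y}
  j: {b,x}
  x: {b,j}
  y: {b,f}

N(f) = ["y"]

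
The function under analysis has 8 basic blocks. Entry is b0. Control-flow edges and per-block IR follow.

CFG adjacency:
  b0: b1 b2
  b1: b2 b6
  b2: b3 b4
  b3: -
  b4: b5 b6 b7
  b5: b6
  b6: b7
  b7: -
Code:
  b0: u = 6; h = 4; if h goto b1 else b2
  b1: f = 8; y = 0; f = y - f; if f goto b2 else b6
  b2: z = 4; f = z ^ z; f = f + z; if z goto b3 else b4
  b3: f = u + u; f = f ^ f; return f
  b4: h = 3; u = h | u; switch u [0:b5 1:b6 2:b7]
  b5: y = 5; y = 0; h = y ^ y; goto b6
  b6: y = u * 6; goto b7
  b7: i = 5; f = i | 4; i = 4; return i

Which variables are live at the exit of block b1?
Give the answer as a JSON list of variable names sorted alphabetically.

def/use:
  b0: {h,u} / ∅
  b1: {f,y} / ∅
  b2: {f,z} / ∅
  b3: {f} / {u}
  b4: {h,u} / {u}
  b5: {h,y} / ∅
  b6: {y} / {u}
  b7: {f,i} / ∅

Backward fixpoint:
  b0: in=∅ out={u}
  b1: in={u} out={u}
  b2: in={u} out={u}
  b3: in={u} out=∅
  b4: in={u} out={u}
  b5: in={u} out={u}
  b6: in={u} out=∅
  b7: in=∅ out=∅

live-out(b1) = ["u"]

Answer: ["u"]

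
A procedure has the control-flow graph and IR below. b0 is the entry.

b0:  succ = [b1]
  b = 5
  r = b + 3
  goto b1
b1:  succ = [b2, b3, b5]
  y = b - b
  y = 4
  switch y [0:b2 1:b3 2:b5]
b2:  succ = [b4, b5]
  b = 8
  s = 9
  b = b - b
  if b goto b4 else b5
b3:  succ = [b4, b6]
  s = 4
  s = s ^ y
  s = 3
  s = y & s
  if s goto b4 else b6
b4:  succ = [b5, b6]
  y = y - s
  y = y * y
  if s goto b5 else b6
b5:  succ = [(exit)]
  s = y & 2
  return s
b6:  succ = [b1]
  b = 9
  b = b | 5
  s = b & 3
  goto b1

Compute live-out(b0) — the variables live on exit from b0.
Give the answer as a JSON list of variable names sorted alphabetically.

def/use:
  b0: def={b,r} ue=∅
  b1: def={y} ue={b}
  b2: def={b,s} ue=∅
  b3: def={s} ue={y}
  b4: def={y} ue={s,y}
  b5: def={s} ue={y}
  b6: def={b,s} ue=∅

Liveness:
  b0 li=∅ lo={b}
  b1 li={b} lo={y}
  b2 li={y} lo={s,y}
  b3 li={y} lo={s,y}
  b4 li={s,y} lo={y}
  b5 li={y} lo=∅
  b6 li=∅ lo={b}

live-out(b0) = ["b"]

Answer: ["b"]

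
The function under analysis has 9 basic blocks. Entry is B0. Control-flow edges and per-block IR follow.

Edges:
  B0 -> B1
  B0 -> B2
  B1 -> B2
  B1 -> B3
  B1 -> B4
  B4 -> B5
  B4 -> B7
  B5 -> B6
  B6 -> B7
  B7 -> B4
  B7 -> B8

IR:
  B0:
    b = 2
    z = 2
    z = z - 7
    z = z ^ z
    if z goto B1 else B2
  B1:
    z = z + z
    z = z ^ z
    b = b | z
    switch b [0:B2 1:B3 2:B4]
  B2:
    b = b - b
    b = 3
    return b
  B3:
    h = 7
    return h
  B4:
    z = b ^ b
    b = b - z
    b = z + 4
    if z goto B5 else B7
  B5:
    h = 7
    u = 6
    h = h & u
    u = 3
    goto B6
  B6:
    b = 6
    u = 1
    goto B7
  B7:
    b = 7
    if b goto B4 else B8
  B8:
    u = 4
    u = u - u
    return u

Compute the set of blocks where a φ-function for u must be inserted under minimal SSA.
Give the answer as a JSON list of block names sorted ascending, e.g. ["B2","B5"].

idom tree: B1←B0 B2←B0 B3←B1 B4←B1 B5←B4 B6←B5 B7←B4 B8←B7
Join-block Dom:
  B2: preds {B0,B1}: {B0} ∩ {B0,B1} = {B0}; idom=B0
  B4: preds {B1,B7}: {B0,B1} ∩ {B0,B1,B4,B7} = {B0,B1}; idom=B1
  B7: preds {B4,B6}: {B0,B1,B4} ∩ {B0,B1,B4,B5,B6} = {B0,B1,B4}; idom=B4

DF derivation:
  join B2 pred B0: · stop@B0
  join B2 pred B1: B1 stop@B0
  join B4 pred B1: · stop@B1
  join B4 pred B7: B7→B4 stop@B1
  join B7 pred B4: · stop@B4
  join B7 pred B6: B6→B5 stop@B4
  B0: DF=∅
  B1: DF={B2}
  B2: DF=∅
  B3: DF=∅
  B4: DF={B4}
  B5: DF={B7}
  B6: DF={B7}
  B7: DF={B4}
  B8: DF=∅

φ for u: defs {B5,B6,B8}
  DF⁺ = {B4,B7}

Answer: ["B4", "B7"]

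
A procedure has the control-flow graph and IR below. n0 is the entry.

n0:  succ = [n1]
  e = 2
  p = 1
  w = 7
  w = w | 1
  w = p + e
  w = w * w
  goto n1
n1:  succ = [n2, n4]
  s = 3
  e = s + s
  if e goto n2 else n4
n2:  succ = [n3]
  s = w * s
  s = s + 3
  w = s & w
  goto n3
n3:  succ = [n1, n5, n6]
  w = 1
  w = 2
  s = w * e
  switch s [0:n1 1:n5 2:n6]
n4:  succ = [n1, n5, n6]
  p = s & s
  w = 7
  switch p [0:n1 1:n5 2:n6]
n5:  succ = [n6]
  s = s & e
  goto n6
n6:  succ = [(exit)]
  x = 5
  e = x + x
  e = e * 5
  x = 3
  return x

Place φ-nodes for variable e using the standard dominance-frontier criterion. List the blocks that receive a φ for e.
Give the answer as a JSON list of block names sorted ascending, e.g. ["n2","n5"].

idom tree: n1←n0 n2←n1 n3←n2 n4←n1 n5←n1 n6←n1
Dom at joins:
  n1: preds {n0,n3,n4}: {n0} ∩ {n0,n1,n2,n3} ∩ {n0,n1,n4} = {n0}; idom=n0
  n5: preds {n3,n4}: {n0,n1,n2,n3} ∩ {n0,n1,n4} = {n0,n1}; idom=n1
  n6: preds {n3,n4,n5}: {n0,n1,n2,n3} ∩ {n0,n1,n4} ∩ {n0,n1,n5} = {n0,n1}; idom=n1

Frontier:
  join n1 pred n0: · stop@n0
  join n1 pred n3: n3→n2→n1 stop@n0
  join n1 pred n4: n4→n1 stop@n0
  join n5 pred n3: n3→n2 stop@n1
  join n5 pred n4: n4 stop@n1
  join n6 pred n3: n3→n2 stop@n1
  join n6 pred n4: n4 stop@n1
  join n6 pred n5: n5 stop@n1
  n0: DF=∅
  n1: DF={n1}
  n2: DF={n1,n5,n6}
  n3: DF={n1,n5,n6}
  n4: DF={n1,n5,n6}
  n5: DF={n6}
  n6: DF=∅

φ for e: defs {n0,n1,n6}
  DF⁺ = {n1}

Answer: ["n1"]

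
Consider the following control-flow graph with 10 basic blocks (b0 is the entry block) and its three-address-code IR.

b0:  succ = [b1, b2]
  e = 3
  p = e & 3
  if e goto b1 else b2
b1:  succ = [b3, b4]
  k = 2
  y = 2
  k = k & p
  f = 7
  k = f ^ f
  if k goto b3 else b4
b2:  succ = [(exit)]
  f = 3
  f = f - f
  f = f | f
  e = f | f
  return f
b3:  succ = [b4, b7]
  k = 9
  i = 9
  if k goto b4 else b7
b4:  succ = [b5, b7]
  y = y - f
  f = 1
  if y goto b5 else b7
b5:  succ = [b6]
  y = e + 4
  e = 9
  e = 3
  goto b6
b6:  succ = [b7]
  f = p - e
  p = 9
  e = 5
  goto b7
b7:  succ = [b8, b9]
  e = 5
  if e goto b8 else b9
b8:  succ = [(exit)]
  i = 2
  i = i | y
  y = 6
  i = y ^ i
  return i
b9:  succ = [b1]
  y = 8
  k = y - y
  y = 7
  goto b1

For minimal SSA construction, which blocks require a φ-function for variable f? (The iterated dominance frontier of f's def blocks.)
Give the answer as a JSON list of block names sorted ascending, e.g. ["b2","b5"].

idom tree: b1←b0 b2←b0 b3←b1 b4←b1 b5←b4 b6←b5 b7←b1 b8←b7 b9←b7
Join-block Dom:
  b1: preds {b0,b9}: {b0} ∩ {b0,b1,b7,b9} = {b0}; idom=b0
  b4: preds {b1,b3}: {b0,b1} ∩ {b0,b1,b3} = {b0,b1}; idom=b1
  b7: preds {b3,b4,b6}: {b0,b1,b3} ∩ {b0,b1,b4} ∩ {b0,b1,b4,b5,b6} = {b0,b1}; idom=b1

DF walk-up:
  join b1 pred b0: · stop@b0
  join b1 pred b9: b9→b7→b1 stop@b0
  join b4 pred b1: · stop@b1
  join b4 pred b3: b3 stop@b1
  join b7 pred b3: b3 stop@b1
  join b7 pred b4: b4 stop@b1
  join b7 pred b6: b6→b5→b4 stop@b1
  b0 → ∅
  b1 → {b1}
  b2 → ∅
  b3 → {b4,b7}
  b4 → {b7}
  b5 → {b7}
  b6 → {b7}
  b7 → {b1}
  b8 → ∅
  b9 → {b1}

φ for f: defs {b1,b2,b4,b6}
  DF⁺ = {b1,b7}

Answer: ["b1", "b7"]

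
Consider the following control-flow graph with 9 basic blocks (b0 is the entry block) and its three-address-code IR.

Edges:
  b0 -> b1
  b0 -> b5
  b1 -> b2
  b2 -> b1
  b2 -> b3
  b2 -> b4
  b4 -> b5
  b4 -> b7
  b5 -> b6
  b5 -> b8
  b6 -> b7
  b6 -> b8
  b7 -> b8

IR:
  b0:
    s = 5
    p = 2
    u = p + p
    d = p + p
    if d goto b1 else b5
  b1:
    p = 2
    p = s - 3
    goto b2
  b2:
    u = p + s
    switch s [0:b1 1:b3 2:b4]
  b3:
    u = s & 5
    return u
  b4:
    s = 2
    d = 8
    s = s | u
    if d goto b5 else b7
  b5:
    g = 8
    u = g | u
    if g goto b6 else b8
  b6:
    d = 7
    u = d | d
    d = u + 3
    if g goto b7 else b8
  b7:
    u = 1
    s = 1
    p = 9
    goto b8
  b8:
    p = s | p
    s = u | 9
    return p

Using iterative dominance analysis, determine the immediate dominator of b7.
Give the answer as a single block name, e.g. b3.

Answer: b0

Derivation:
idom tree: b1←b0 b2←b1 b3←b2 b4←b2 b5←b0 b6←b5 b7←b0 b8←b0
Dom at joins:
  b1: preds {b0,b2}: {b0} ∩ {b0,b1,b2} = {b0}; idom=b0
  b5: preds {b0,b4}: {b0} ∩ {b0,b1,b2,b4} = {b0}; idom=b0
  b7: preds {b4,b6}: {b0,b1,b2,b4} ∩ {b0,b5,b6} = {b0}; idom=b0
  b8: preds {b5,b6,b7}: {b0,b5} ∩ {b0,b5,b6} ∩ {b0,b7} = {b0}; idom=b0

idom(b7) = b0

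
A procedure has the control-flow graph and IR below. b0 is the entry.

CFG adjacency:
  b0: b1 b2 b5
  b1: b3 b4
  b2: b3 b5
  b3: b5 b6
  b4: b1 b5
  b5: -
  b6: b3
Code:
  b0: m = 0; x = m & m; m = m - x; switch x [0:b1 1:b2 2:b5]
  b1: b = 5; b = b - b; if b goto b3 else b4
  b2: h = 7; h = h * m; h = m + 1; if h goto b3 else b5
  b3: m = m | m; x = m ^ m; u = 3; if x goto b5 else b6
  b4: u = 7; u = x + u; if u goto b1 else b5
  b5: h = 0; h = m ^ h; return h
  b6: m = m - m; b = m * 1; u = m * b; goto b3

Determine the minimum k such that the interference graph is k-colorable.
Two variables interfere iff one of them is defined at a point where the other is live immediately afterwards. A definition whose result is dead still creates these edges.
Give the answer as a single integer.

Per-block:
  b0: def={m,x} ue=∅
  b1: def={b} ue=∅
  b2: def={h} ue={m}
  b3: def={m,u,x} ue={m}
  b4: def={u} ue={x}
  b5: def={h} ue={m}
  b6: def={b,m,u} ue={m}

Liveness:
  live b0: ∅→{m,x}
  live b1: {m,x}→{m,x}
  live b2: {m}→{m}
  live b3: {m}→{m}
  live b4: {m,x}→{m,x}
  live b5: {m}→∅
  live b6: {m}→{m}

Interference:
  b: {m,x}
  h: {m}
  m: {b,h,u,x}
  u: {m,x}
  x: {b,m,u}

Registers:
  clique {b,m,x} ⇒ need ≥ 3
  3-colouring: c0={m}  c1={h,x}  c2={b,u}
  χ = 3

Answer: 3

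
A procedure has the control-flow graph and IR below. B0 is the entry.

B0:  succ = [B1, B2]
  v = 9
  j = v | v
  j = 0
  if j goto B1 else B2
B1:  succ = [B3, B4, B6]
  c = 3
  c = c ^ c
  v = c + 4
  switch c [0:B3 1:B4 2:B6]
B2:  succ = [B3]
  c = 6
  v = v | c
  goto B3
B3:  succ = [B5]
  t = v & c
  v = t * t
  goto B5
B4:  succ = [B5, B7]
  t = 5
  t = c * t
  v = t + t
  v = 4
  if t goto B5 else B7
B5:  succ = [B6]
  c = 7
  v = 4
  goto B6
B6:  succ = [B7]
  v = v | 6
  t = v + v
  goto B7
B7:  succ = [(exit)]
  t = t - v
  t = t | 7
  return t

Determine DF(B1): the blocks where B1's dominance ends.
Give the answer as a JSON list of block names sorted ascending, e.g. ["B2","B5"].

Answer: ["B3", "B5", "B6", "B7"]

Working:
idom tree: B1←B0 B2←B0 B3←B0 B4←B1 B5←B0 B6←B0 B7←B0
Dom∩ at merges:
  B3: preds {B1,B2}: {B0,B1} ∩ {B0,B2} = {B0}; idom=B0
  B5: preds {B3,B4}: {B0,B3} ∩ {B0,B1,B4} = {B0}; idom=B0
  B6: preds {B1,B5}: {B0,B1} ∩ {B0,B5} = {B0}; idom=B0
  B7: preds {B4,B6}: {B0,B1,B4} ∩ {B0,B6} = {B0}; idom=B0

Frontier:
  join B3 pred B1: B1 stop@B0
  join B3 pred B2: B2 stop@B0
  join B5 pred B3: B3 stop@B0
  join B5 pred B4: B4→B1 stop@B0
  join B6 pred B1: B1 stop@B0
  join B6 pred B5: B5 stop@B0
  join B7 pred B4: B4→B1 stop@B0
  join B7 pred B6: B6 stop@B0
  B0: DF=∅
  B1: DF={B3,B5,B6,B7}
  B2: DF={B3}
  B3: DF={B5}
  B4: DF={B5,B7}
  B5: DF={B6}
  B6: DF={B7}
  B7: DF=∅

DF(B1) = ["B3", "B5", "B6", "B7"]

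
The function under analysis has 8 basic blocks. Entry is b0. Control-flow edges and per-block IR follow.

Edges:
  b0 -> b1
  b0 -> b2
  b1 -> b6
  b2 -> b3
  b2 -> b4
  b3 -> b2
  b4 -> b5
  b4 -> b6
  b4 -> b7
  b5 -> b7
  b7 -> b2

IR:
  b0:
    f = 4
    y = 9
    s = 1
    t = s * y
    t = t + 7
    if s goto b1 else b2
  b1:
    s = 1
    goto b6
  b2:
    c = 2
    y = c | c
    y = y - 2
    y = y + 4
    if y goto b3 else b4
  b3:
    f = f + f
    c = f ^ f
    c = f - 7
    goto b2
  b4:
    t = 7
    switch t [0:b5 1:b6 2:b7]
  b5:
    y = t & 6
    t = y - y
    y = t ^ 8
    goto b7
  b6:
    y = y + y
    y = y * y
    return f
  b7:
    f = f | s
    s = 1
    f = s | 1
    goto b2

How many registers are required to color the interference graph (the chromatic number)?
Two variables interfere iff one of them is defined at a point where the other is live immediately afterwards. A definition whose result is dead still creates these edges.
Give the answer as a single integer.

Per-block:
  b0 def {f,s,t,y} use ∅
  b1 def {s} use ∅
  b2 def {c,y} use ∅
  b3 def {c,f} use {f}
  b4 def {t} use ∅
  b5 def {t,y} use {t}
  b6 def {y} use {f,y}
  b7 def {f,s} use {f,s}

Live sets:
  live b0: ∅→{f,s,y}
  live b1: {f,y}→{f,y}
  live b2: {f,s}→{f,s,y}
  live b3: {f,s}→{f,s}
  live b4: {f,s,y}→{f,s,t,y}
  live b5: {f,s,t}→{f,s}
  live b6: {f,y}→∅
  live b7: {f,s}→{f,s}

Interfere edges:
  c↔{f,s}
  f↔{c,s,t,y}
  s↔{c,f,t,y}
  t↔{f,s,y}
  y↔{f,s,t}

Chromatic number:
  lower bound: {f,s,t,y} mutually conflict ⇒ χ ≥ 4
  4-colouring: c0={f}  c1={s}  c2={c,t}  c3={y}
  χ = 4

Answer: 4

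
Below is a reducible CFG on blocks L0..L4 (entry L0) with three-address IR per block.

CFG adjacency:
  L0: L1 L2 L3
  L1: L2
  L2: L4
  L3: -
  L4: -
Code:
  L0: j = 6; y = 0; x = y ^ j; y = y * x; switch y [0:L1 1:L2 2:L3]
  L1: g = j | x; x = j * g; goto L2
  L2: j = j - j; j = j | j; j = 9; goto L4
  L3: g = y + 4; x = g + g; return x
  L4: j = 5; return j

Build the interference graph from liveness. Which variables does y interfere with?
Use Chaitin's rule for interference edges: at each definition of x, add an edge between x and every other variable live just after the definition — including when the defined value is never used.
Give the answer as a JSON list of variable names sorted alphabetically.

Answer: ["j", "x"]

Analysis:
Per-block:
  L0: def={j,x,y} ue=∅
  L1: def={g,x} ue={j,x}
  L2: def={j} ue={j}
  L3: def={g,x} ue={y}
  L4: def={j} ue=∅

Liveness:
  L0: in=∅ out={j,x,y}
  L1: in={j,x} out={j}
  L2: in={j} out=∅
  L3: in={y} out=∅
  L4: in=∅ out=∅

Interference:
  g: {j}
  j: {g,x,y}
  x: {j,y}
  y: {j,x}

N(y) = ["j", "x"]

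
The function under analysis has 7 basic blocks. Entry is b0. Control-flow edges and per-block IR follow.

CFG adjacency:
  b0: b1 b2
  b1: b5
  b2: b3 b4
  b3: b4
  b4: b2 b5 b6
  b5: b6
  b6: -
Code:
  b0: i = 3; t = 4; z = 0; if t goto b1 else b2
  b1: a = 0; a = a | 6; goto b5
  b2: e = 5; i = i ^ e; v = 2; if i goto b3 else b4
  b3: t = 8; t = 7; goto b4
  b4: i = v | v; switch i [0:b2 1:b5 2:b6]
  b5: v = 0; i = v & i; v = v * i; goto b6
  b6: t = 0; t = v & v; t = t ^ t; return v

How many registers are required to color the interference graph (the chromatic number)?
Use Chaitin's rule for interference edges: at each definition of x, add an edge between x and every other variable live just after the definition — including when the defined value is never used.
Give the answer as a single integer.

Answer: 3

Working:
Per-block:
  b0: {i,t,z} / ∅
  b1: {a} / ∅
  b2: {e,i,v} / {i}
  b3: {t} / ∅
  b4: {i} / {v}
  b5: {i,v} / {i}
  b6: {t} / {v}

Liveness:
  live b0: ∅→{i}
  live b1: {i}→{i}
  live b2: {i}→{v}
  live b3: {v}→{v}
  live b4: {v}→{i,v}
  live b5: {i}→{v}
  live b6: {v}→∅

Interfere edges:
  a↔{i}
  e↔{i}
  i↔{a,e,t,v,z}
  t↔{i,v,z}
  v↔{i,t}
  z↔{i,t}

Colouring:
  lower bound: {i,t,v} mutually conflict ⇒ χ ≥ 3
  3-colouring: r0={i}  r1={a,e,t}  r2={v,z}
  χ = 3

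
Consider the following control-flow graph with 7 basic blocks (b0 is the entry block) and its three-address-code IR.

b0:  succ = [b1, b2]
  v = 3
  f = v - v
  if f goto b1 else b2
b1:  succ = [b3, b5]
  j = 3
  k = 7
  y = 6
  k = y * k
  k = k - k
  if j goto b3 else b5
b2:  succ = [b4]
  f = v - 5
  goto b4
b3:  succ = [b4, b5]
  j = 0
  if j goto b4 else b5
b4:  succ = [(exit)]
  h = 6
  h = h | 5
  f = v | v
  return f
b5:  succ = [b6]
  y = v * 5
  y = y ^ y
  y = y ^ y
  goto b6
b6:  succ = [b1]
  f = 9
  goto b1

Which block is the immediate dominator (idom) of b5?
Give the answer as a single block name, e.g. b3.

Answer: b1

Analysis:
idom tree: b1←b0 b2←b0 b3←b1 b4←b0 b5←b1 b6←b5
Dom at joins:
  b1: preds {b0,b6}: {b0} ∩ {b0,b1,b5,b6} = {b0}; idom=b0
  b4: preds {b2,b3}: {b0,b2} ∩ {b0,b1,b3} = {b0}; idom=b0
  b5: preds {b1,b3}: {b0,b1} ∩ {b0,b1,b3} = {b0,b1}; idom=b1

idom(b5) = b1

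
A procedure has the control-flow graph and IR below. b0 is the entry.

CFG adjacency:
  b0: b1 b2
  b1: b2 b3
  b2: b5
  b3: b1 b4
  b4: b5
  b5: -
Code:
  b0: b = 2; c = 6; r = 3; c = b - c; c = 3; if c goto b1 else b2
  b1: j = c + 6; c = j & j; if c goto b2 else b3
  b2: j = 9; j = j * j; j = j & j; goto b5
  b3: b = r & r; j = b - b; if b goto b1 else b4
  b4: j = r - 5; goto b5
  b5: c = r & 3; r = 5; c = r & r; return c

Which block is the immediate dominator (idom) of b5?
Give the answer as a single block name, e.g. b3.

idom tree: b1←b0 b2←b0 b3←b1 b4←b3 b5←b0
Dom∩ at merges:
  b1: preds {b0,b3}: {b0} ∩ {b0,b1,b3} = {b0}; idom=b0
  b2: preds {b0,b1}: {b0} ∩ {b0,b1} = {b0}; idom=b0
  b5: preds {b2,b4}: {b0,b2} ∩ {b0,b1,b3,b4} = {b0}; idom=b0

idom(b5) = b0

Answer: b0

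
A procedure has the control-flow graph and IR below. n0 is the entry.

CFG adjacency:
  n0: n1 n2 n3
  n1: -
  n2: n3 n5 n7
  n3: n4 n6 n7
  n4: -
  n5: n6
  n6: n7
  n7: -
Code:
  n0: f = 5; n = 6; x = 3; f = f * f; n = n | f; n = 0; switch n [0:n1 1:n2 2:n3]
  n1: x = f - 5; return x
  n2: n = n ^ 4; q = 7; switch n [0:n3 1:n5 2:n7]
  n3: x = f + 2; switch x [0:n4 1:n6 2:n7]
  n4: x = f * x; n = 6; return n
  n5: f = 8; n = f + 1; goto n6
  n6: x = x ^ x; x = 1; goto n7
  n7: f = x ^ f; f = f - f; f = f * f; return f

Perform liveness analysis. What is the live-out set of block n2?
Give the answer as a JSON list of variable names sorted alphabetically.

Answer: ["f", "x"]

Analysis:
Block summaries:
  n0 def {f,n,x} use ∅
  n1 def {x} use {f}
  n2 def {n,q} use {n}
  n3 def {x} use {f}
  n4 def {n,x} use {f,x}
  n5 def {f,n} use ∅
  n6 def {x} use {x}
  n7 def {f} use {f,x}

Live sets:
  live n0: ∅→{f,n,x}
  live n1: {f}→∅
  live n2: {f,n,x}→{f,x}
  live n3: {f}→{f,x}
  live n4: {f,x}→∅
  live n5: {x}→{f,x}
  live n6: {f,x}→{f,x}
  live n7: {f,x}→∅

live-out(n2) = ["f", "x"]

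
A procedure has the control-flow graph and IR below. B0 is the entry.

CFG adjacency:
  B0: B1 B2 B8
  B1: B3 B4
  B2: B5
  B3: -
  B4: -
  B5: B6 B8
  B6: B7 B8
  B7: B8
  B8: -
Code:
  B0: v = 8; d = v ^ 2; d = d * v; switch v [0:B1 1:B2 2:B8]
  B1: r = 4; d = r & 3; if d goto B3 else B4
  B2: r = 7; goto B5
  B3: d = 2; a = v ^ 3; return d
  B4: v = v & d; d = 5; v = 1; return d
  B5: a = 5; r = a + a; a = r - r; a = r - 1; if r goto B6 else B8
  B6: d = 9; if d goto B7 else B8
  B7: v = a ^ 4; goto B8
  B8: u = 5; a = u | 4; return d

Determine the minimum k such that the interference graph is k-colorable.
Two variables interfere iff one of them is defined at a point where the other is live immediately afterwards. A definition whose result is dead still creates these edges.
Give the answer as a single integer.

Answer: 3

Derivation:
Per-block:
  B0: {d,v} / ∅
  B1: {d,r} / ∅
  B2: {r} / ∅
  B3: {a,d} / {v}
  B4: {d,v} / {d,v}
  B5: {a,r} / ∅
  B6: {d} / ∅
  B7: {v} / {a}
  B8: {a,u} / {d}

Backward fixpoint:
  B0 li=∅ lo={d,v}
  B1 li={v} lo={d,v}
  B2 li={d} lo={d}
  B3 li={v} lo=∅
  B4 li={d,v} lo=∅
  B5 li={d} lo={a,d}
  B6 li={a} lo={a,d}
  B7 li={a,d} lo={d}
  B8 li={d} lo=∅

Conflict graph:
  a↔{d,r}
  d↔{a,r,u,v}
  r↔{a,d,v}
  u↔{d}
  v↔{d,r}

Chromatic number:
  lower bound: {a,d,r} mutually conflict ⇒ χ ≥ 3
  assign a→r2 d→r0 r→r1 u→r1 v→r2 — no edge inside a register ⇒ χ ≤ 3
  χ = 3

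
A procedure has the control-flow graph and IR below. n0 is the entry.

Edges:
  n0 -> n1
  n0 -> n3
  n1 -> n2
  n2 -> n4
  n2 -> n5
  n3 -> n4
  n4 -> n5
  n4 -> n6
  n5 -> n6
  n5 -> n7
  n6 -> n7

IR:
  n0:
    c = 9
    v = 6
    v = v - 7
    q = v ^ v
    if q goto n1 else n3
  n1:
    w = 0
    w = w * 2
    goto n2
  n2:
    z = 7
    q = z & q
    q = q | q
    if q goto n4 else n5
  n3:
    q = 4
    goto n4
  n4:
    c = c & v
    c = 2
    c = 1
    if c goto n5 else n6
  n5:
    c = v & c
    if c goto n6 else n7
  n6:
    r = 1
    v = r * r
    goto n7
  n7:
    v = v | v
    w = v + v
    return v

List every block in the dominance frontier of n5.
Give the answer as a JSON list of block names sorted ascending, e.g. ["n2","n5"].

idom tree: n1←n0 n2←n1 n3←n0 n4←n0 n5←n0 n6←n0 n7←n0
Dom at joins:
  n4: preds {n2,n3}: {n0,n1,n2} ∩ {n0,n3} = {n0}; idom=n0
  n5: preds {n2,n4}: {n0,n1,n2} ∩ {n0,n4} = {n0}; idom=n0
  n6: preds {n4,n5}: {n0,n4} ∩ {n0,n5} = {n0}; idom=n0
  n7: preds {n5,n6}: {n0,n5} ∩ {n0,n6} = {n0}; idom=n0

Frontier:
  join n4 pred n2: n2→n1 stop@n0
  join n4 pred n3: n3 stop@n0
  join n5 pred n2: n2→n1 stop@n0
  join n5 pred n4: n4 stop@n0
  join n6 pred n4: n4 stop@n0
  join n6 pred n5: n5 stop@n0
  join n7 pred n5: n5 stop@n0
  join n7 pred n6: n6 stop@n0
  n0 → ∅
  n1 → {n4,n5}
  n2 → {n4,n5}
  n3 → {n4}
  n4 → {n5,n6}
  n5 → {n6,n7}
  n6 → {n7}
  n7 → ∅

DF(n5) = ["n6", "n7"]

Answer: ["n6", "n7"]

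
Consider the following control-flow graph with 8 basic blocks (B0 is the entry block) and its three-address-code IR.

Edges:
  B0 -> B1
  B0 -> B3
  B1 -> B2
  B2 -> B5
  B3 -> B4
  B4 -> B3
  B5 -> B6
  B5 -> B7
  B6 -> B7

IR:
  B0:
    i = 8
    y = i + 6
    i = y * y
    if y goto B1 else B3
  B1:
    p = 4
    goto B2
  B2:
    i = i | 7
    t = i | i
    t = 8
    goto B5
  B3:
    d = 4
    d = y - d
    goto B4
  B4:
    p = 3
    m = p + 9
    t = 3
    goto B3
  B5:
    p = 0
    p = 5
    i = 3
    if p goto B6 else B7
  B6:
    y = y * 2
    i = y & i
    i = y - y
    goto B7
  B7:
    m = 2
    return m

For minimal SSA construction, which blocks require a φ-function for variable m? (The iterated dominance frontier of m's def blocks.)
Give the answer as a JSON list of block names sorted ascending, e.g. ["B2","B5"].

idom tree: B1←B0 B2←B1 B3←B0 B4←B3 B5←B2 B6←B5 B7←B5
Join-block Dom:
  B3: preds {B0,B4}: {B0} ∩ {B0,B3,B4} = {B0}; idom=B0
  B7: preds {B5,B6}: {B0,B1,B2,B5} ∩ {B0,B1,B2,B5,B6} = {B0,B1,B2,B5}; idom=B5

Frontier:
  join B3 pred B0: · stop@B0
  join B3 pred B4: B4→B3 stop@B0
  join B7 pred B5: · stop@B5
  join B7 pred B6: B6 stop@B5
  B0: DF=∅
  B1: DF=∅
  B2: DF=∅
  B3: DF={B3}
  B4: DF={B3}
  B5: DF=∅
  B6: DF={B7}
  B7: DF=∅

φ for m: defs {B4,B7}
  DF⁺ = {B3}

Answer: ["B3"]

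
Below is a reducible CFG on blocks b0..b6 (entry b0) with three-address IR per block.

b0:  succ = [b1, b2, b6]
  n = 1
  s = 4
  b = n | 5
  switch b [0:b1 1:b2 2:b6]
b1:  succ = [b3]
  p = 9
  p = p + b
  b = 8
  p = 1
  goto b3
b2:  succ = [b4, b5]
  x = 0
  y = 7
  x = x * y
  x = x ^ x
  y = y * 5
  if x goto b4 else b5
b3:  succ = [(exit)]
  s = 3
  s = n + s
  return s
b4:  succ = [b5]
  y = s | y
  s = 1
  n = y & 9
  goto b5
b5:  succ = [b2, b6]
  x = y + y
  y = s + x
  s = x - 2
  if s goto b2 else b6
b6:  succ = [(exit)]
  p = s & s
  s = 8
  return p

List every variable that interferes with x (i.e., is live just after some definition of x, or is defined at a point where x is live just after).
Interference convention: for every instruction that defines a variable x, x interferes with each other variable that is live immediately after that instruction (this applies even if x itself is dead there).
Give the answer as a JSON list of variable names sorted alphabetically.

Block summaries:
  b0 def {b,n,s} use ∅
  b1 def {b,p} use {b}
  b2 def {x,y} use ∅
  b3 def {s} use {n}
  b4 def {n,s,y} use {s,y}
  b5 def {s,x,y} use {s,y}
  b6 def {p,s} use {s}

Live sets:
  b0: in=∅ out={b,n,s}
  b1: in={b,n} out={n}
  b2: in={s} out={s,y}
  b3: in={n} out=∅
  b4: in={s,y} out={s,y}
  b5: in={s,y} out={s}
  b6: in={s} out=∅

Interfere edges:
  b: {n,p,s}
  n: {b,p,s,y}
  p: {b,n,s}
  s: {b,n,p,x,y}
  x: {s,y}
  y: {n,s,x}

N(x) = ["s", "y"]

Answer: ["s", "y"]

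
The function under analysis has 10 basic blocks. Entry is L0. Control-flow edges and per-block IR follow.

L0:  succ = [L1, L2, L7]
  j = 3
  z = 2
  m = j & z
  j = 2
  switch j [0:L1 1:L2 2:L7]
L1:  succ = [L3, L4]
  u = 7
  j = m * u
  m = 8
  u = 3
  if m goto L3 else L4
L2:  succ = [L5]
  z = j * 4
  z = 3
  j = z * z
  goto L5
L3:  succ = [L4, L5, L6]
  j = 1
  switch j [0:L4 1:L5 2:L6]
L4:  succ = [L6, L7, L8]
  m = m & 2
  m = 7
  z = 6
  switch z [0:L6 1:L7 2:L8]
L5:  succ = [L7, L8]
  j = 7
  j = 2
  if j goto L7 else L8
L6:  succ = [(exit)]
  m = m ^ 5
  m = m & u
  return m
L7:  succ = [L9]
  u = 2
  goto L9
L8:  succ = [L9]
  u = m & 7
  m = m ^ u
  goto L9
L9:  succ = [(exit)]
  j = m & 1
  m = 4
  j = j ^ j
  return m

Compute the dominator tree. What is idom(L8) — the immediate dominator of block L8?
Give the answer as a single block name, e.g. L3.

Answer: L0

Derivation:
idom tree: L1←L0 L2←L0 L3←L1 L4←L1 L5←L0 L6←L1 L7←L0 L8←L0 L9←L0
Dom at joins:
  L4: preds {L1,L3}: {L0,L1} ∩ {L0,L1,L3} = {L0,L1}; idom=L1
  L5: preds {L2,L3}: {L0,L2} ∩ {L0,L1,L3} = {L0}; idom=L0
  L6: preds {L3,L4}: {L0,L1,L3} ∩ {L0,L1,L4} = {L0,L1}; idom=L1
  L7: preds {L0,L4,L5}: {L0} ∩ {L0,L1,L4} ∩ {L0,L5} = {L0}; idom=L0
  L8: preds {L4,L5}: {L0,L1,L4} ∩ {L0,L5} = {L0}; idom=L0
  L9: preds {L7,L8}: {L0,L7} ∩ {L0,L8} = {L0}; idom=L0

idom(L8) = L0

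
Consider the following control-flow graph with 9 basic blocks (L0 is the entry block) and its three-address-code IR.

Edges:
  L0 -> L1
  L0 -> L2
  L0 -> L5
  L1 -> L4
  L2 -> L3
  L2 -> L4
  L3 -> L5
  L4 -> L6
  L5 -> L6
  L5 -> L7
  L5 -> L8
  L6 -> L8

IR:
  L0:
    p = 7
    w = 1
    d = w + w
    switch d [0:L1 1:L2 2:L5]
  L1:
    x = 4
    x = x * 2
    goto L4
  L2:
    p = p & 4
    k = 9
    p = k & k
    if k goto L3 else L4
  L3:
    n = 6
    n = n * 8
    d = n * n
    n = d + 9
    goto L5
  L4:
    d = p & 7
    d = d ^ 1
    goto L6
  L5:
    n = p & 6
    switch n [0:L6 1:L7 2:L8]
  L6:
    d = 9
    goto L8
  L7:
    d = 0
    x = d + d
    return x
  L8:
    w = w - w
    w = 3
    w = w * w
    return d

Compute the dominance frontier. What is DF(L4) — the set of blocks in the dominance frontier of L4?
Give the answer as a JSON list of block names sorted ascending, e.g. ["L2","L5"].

Answer: ["L6"]

Derivation:
idom tree: L1←L0 L2←L0 L3←L2 L4←L0 L5←L0 L6←L0 L7←L5 L8←L0
Join-block Dom:
  L4: preds {L1,L2}: {L0,L1} ∩ {L0,L2} = {L0}; idom=L0
  L5: preds {L0,L3}: {L0} ∩ {L0,L2,L3} = {L0}; idom=L0
  L6: preds {L4,L5}: {L0,L4} ∩ {L0,L5} = {L0}; idom=L0
  L8: preds {L5,L6}: {L0,L5} ∩ {L0,L6} = {L0}; idom=L0

Frontier:
  join L4 pred L1: L1 stop@L0
  join L4 pred L2: L2 stop@L0
  join L5 pred L0: · stop@L0
  join L5 pred L3: L3→L2 stop@L0
  join L6 pred L4: L4 stop@L0
  join L6 pred L5: L5 stop@L0
  join L8 pred L5: L5 stop@L0
  join L8 pred L6: L6 stop@L0
  L0 → ∅
  L1 → {L4}
  L2 → {L4,L5}
  L3 → {L5}
  L4 → {L6}
  L5 → {L6,L8}
  L6 → {L8}
  L7 → ∅
  L8 → ∅

DF(L4) = ["L6"]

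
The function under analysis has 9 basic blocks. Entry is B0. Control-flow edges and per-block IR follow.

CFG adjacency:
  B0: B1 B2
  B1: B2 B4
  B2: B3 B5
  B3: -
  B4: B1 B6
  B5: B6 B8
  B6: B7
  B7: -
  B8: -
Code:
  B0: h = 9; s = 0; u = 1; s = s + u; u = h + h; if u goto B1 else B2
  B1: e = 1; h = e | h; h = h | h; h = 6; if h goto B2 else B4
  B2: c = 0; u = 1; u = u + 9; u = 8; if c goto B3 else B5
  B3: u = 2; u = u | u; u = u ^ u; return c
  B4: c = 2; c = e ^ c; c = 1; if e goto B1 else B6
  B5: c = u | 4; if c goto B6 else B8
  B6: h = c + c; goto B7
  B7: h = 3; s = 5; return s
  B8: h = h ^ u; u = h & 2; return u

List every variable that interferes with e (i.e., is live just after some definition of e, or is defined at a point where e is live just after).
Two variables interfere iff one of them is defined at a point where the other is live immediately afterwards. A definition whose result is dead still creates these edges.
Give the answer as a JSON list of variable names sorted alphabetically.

def/use:
  B0 def {h,s,u} use ∅
  B1 def {e,h} use {h}
  B2 def {c,u} use ∅
  B3 def {u} use {c}
  B4 def {c} use {e}
  B5 def {c} use {u}
  B6 def {h} use {c}
  B7 def {h,s} use ∅
  B8 def {h,u} use {h,u}

Live sets:
  live B0: ∅→{h}
  live B1: {h}→{e,h}
  live B2: {h}→{c,h,u}
  live B3: {c}→∅
  live B4: {e,h}→{c,h}
  live B5: {h,u}→{c,h,u}
  live B6: {c}→∅
  live B7: ∅→∅
  live B8: {h,u}→∅

Conflict graph:
  c: {e,h,u}
  e: {c,h}
  h: {c,e,s,u}
  s: {h,u}
  u: {c,h,s}

N(e) = ["c", "h"]

Answer: ["c", "h"]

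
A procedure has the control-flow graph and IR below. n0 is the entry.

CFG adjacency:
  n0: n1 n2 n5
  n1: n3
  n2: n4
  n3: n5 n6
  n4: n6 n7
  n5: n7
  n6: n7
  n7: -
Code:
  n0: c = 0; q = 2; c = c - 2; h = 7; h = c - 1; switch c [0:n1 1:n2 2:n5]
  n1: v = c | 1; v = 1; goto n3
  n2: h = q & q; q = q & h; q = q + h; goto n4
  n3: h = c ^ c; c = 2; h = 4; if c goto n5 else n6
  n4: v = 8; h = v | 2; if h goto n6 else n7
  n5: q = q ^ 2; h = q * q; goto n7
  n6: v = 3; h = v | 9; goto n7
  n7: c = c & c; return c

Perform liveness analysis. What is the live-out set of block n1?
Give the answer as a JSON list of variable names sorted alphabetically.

Answer: ["c", "q"]

Derivation:
def/use:
  n0: {c,h,q} / ∅
  n1: {v} / {c}
  n2: {h,q} / {q}
  n3: {c,h} / {c}
  n4: {h,v} / ∅
  n5: {h,q} / {q}
  n6: {h,v} / ∅
  n7: {c} / {c}

Backward fixpoint:
  n0 li=∅ lo={c,q}
  n1 li={c,q} lo={c,q}
  n2 li={c,q} lo={c}
  n3 li={c,q} lo={c,q}
  n4 li={c} lo={c}
  n5 li={c,q} lo={c}
  n6 li={c} lo={c}
  n7 li={c} lo=∅

live-out(n1) = ["c", "q"]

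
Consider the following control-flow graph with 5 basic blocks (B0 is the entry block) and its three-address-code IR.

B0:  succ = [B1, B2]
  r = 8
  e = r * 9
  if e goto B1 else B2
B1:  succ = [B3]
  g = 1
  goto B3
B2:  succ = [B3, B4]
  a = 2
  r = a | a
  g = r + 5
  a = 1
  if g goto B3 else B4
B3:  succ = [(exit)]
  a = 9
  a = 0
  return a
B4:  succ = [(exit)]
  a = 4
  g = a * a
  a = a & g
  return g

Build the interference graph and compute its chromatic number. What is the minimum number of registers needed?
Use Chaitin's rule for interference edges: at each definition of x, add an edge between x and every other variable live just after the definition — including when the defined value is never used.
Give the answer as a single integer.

Per-block:
  B0: def={e,r} ue=∅
  B1: def={g} ue=∅
  B2: def={a,g,r} ue=∅
  B3: def={a} ue=∅
  B4: def={a,g} ue=∅

Liveness:
  B0: in=∅ out=∅
  B1: in=∅ out=∅
  B2: in=∅ out=∅
  B3: in=∅ out=∅
  B4: in=∅ out=∅

Conflict graph:
  a — {g}
  e — ∅
  g — {a}
  r — ∅

Colouring:
  {a,g} pairwise interfere (2-clique) ⇒ χ ≥ 2
  assign a→R0 e→R0 g→R1 r→R0 — no edge inside a register ⇒ χ ≤ 2
  χ = 2

Answer: 2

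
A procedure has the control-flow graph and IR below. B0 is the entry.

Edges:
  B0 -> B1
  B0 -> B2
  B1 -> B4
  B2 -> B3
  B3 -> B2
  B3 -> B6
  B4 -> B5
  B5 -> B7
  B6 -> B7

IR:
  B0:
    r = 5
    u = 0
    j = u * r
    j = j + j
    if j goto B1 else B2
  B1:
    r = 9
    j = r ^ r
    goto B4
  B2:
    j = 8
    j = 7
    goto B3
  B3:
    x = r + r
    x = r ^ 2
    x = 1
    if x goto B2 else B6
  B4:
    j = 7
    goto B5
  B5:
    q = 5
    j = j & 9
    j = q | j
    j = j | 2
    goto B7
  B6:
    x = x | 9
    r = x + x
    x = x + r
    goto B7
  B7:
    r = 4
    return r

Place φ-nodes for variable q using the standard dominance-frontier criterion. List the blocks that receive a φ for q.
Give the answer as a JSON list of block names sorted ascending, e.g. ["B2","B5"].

Answer: ["B7"]

Working:
idom tree: B1←B0 B2←B0 B3←B2 B4←B1 B5←B4 B6←B3 B7←B0
Join-block Dom:
  B2: preds {B0,B3}: {B0} ∩ {B0,B2,B3} = {B0}; idom=B0
  B7: preds {B5,B6}: {B0,B1,B4,B5} ∩ {B0,B2,B3,B6} = {B0}; idom=B0

Frontier:
  join B2 pred B0: · stop@B0
  join B2 pred B3: B3→B2 stop@B0
  join B7 pred B5: B5→B4→B1 stop@B0
  join B7 pred B6: B6→B3→B2 stop@B0
  DF(B0)=∅
  DF(B1)={B7}
  DF(B2)={B2,B7}
  DF(B3)={B2,B7}
  DF(B4)={B7}
  DF(B5)={B7}
  DF(B6)={B7}
  DF(B7)=∅

φ for q: defs {B5}
  DF⁺ = {B7}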